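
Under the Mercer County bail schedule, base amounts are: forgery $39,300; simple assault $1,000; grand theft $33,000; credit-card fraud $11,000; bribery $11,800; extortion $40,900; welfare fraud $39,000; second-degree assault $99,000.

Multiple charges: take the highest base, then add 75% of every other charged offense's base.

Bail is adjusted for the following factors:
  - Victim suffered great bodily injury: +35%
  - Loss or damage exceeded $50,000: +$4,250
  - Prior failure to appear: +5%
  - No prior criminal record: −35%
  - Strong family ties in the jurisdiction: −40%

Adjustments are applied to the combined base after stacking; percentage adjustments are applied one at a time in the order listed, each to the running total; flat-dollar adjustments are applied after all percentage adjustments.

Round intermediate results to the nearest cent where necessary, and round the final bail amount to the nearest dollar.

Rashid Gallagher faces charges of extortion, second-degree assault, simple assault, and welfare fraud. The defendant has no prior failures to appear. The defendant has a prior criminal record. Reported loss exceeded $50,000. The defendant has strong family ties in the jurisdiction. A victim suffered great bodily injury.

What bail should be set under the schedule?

Base amounts from the schedule: extortion $40,900; second-degree assault $99,000; simple assault $1,000; welfare fraud $39,000.
Stacking rule: highest base plus 75% of each additional charge. Highest is second-degree assault at $99,000. Additional: $40,900 × 75% = $30,675; $1,000 × 75% = $750; $39,000 × 75% = $29,250. Combined base = $99,000 + $60,675 = $159,675.
Victim suffered great bodily injury (+35%): $159,675 × 1.35 = $215,561.25.
Strong family ties in the jurisdiction (−40%): $215,561.25 × 0.6 = $129,336.75.
Loss or damage exceeded $50,000 (+$4,250 flat): $129,336.75 + $4,250 = $133,586.75.
Rounded to the nearest dollar: $133,587.

$133,587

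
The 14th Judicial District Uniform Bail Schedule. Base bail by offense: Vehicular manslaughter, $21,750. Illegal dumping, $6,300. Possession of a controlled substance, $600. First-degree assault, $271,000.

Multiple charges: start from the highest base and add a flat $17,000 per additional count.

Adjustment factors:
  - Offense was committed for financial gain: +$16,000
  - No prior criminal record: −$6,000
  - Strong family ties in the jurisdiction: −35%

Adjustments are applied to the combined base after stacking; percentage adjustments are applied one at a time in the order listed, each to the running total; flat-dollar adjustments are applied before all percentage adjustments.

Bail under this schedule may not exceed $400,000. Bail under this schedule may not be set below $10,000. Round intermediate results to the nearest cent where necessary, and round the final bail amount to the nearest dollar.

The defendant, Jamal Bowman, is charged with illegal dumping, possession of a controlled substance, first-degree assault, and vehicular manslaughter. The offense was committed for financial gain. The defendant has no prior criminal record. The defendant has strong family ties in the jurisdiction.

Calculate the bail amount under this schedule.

Base amounts from the schedule: illegal dumping $6,300; possession of a controlled substance $600; first-degree assault $271,000; vehicular manslaughter $21,750.
Stacking rule: highest base plus $17,000 per additional charge. Highest is first-degree assault at $271,000; 3 additional charges → +$51,000. Combined base = $322,000.
Offense was committed for financial gain (+$16,000 flat): $322,000 + $16,000 = $338,000.
No prior criminal record (−$6,000 flat): $338,000 − $6,000 = $332,000.
Strong family ties in the jurisdiction (−35%): $332,000 × 0.65 = $215,800.
$215,800 is within the $400,000 maximum.
$215,800 is at or above the $10,000 minimum.

$215,800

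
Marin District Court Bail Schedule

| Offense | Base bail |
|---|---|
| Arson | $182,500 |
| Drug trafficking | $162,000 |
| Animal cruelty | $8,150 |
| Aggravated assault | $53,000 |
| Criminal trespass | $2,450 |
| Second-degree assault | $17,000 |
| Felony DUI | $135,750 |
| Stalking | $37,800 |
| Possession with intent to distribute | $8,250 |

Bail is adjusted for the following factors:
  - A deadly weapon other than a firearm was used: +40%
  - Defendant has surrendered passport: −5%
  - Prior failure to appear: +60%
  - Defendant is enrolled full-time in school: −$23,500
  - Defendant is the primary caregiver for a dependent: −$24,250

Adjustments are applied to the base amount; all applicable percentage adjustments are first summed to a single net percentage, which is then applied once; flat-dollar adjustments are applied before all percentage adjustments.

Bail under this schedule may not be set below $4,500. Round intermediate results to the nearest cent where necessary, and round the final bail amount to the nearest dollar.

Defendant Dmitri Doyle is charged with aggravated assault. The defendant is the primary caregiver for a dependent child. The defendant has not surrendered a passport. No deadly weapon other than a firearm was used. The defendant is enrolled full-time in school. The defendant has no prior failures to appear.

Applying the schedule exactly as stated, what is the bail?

Base amounts from the schedule: aggravated assault $53,000.
Single charge. Combined base = $53,000.
Defendant is enrolled full-time in school (−$23,500 flat): $53,000 − $23,500 = $29,500.
Defendant is the primary caregiver for a dependent (−$24,250 flat): $29,500 − $24,250 = $5,250.
$5,250 is at or above the $4,500 minimum.

$5,250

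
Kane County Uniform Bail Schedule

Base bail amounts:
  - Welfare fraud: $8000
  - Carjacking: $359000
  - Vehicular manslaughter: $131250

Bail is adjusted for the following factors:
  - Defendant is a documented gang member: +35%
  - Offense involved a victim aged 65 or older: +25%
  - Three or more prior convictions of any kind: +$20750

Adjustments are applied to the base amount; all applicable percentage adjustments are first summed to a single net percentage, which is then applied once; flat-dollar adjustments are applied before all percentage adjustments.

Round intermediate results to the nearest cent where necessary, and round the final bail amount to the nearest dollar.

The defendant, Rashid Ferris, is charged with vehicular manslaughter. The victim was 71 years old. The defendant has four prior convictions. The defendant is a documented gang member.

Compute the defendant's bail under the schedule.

$243200

Base amounts from the schedule: vehicular manslaughter $131250.
Single charge. Combined base = $131250.
Three or more prior convictions of any kind (+$20750 flat): $131250 + $20750 = $152000.
Net percentage adjustment: +35% +25% = +60%. $152000 × 1.6 = $243200.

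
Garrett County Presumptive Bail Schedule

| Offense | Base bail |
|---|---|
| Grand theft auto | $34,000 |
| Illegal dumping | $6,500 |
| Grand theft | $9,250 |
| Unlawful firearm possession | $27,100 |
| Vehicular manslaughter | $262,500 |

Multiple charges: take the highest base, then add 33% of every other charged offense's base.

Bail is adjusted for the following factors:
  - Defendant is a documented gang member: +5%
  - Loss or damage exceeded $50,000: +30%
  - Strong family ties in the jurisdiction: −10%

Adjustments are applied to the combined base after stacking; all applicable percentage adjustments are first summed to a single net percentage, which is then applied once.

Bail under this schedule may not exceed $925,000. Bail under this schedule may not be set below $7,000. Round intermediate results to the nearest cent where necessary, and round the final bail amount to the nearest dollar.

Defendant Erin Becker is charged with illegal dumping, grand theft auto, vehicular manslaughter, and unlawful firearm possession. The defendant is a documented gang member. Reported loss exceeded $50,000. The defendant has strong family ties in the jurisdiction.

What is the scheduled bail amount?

$356,010

Base amounts from the schedule: illegal dumping $6,500; grand theft auto $34,000; vehicular manslaughter $262,500; unlawful firearm possession $27,100.
Stacking rule: highest base plus 33% of each additional charge. Highest is vehicular manslaughter at $262,500. Additional: $6,500 × 33% = $2,145; $34,000 × 33% = $11,220; $27,100 × 33% = $8,943. Combined base = $262,500 + $22,308 = $284,808.
Net percentage adjustment: +5% +30% −10% = +25%. $284,808 × 1.25 = $356,010.
$356,010 is within the $925,000 maximum.
$356,010 is at or above the $7,000 minimum.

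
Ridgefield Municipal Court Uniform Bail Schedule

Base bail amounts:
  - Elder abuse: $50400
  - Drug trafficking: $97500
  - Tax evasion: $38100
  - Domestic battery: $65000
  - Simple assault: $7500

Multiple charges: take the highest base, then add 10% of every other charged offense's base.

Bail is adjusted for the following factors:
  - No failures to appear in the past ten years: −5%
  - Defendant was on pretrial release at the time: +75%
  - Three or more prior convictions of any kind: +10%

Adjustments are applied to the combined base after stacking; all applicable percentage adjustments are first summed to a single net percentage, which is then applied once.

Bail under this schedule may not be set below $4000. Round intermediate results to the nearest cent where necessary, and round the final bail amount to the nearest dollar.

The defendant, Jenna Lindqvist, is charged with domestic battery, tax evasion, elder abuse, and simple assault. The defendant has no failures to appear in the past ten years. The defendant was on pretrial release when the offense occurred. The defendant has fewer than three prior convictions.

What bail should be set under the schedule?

Base amounts from the schedule: domestic battery $65000; tax evasion $38100; elder abuse $50400; simple assault $7500.
Stacking rule: highest base plus 10% of each additional charge. Highest is domestic battery at $65000. Additional: $38100 × 10% = $3810; $50400 × 10% = $5040; $7500 × 10% = $750. Combined base = $65000 + $9600 = $74600.
Net percentage adjustment: −5% +75% = +70%. $74600 × 1.7 = $126820.
$126820 is at or above the $4000 minimum.

$126820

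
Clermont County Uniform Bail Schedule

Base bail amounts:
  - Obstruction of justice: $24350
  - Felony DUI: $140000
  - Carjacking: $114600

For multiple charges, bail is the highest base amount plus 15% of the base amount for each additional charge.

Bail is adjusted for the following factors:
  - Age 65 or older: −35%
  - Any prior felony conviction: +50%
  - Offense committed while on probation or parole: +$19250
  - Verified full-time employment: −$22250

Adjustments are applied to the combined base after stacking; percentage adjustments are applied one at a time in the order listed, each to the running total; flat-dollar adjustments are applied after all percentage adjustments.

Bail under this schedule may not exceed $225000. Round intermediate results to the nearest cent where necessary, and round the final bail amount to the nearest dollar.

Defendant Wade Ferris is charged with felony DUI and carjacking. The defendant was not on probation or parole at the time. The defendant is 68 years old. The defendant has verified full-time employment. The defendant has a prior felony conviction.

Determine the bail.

Base amounts from the schedule: felony DUI $140000; carjacking $114600.
Stacking rule: highest base plus 15% of each additional charge. Highest is felony DUI at $140000. Additional: $114600 × 15% = $17190. Combined base = $140000 + $17190 = $157190.
Age 65 or older (−35%): $157190 × 0.65 = $102173.50.
Any prior felony conviction (+50%): $102173.50 × 1.5 = $153260.25.
Verified full-time employment (−$22250 flat): $153260.25 − $22250 = $131010.25.
$131010.25 is within the $225000 maximum.
Rounded to the nearest dollar: $131010.

$131010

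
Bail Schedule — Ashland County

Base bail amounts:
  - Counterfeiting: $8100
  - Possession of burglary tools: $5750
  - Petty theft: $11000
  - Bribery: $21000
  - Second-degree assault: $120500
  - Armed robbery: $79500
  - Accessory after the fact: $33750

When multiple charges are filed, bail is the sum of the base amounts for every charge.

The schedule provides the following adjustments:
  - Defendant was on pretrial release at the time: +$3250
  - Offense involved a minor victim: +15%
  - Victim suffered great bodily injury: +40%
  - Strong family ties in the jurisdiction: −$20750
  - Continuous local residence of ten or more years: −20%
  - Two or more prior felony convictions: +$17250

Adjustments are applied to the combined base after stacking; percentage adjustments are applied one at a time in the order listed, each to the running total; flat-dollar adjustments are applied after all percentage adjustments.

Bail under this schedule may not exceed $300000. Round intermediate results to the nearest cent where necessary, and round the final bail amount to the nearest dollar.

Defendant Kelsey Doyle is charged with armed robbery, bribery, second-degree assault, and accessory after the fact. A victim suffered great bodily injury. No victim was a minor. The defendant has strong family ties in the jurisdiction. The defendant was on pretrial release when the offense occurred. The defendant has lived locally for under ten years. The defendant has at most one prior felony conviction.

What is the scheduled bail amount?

$300000

Base amounts from the schedule: armed robbery $79500; bribery $21000; second-degree assault $120500; accessory after the fact $33750.
Stacking rule: sum of all bases. $79500 + $21000 + $120500 + $33750 = $254750.
Victim suffered great bodily injury (+40%): $254750 × 1.4 = $356650.
Defendant was on pretrial release at the time (+$3250 flat): $356650 + $3250 = $359900.
Strong family ties in the jurisdiction (−$20750 flat): $359900 − $20750 = $339150.
Result $339150 exceeds the maximum of $300000; bail is capped at $300000.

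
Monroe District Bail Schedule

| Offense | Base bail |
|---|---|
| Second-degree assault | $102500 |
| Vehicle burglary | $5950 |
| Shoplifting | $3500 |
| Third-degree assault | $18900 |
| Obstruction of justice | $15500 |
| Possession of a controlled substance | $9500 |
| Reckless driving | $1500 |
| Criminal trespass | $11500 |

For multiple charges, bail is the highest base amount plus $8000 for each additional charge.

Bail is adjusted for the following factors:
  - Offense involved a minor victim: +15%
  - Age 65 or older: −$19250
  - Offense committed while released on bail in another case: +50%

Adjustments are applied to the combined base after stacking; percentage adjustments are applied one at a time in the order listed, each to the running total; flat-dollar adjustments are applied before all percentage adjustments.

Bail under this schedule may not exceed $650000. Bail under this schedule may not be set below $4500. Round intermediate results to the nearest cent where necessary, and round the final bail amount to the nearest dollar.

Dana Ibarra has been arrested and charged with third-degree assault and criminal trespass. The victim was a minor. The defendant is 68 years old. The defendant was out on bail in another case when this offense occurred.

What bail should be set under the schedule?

$13196

Base amounts from the schedule: third-degree assault $18900; criminal trespass $11500.
Stacking rule: highest base plus $8000 per additional charge. Highest is third-degree assault at $18900; 1 additional charge → +$8000. Combined base = $26900.
Age 65 or older (−$19250 flat): $26900 − $19250 = $7650.
Offense involved a minor victim (+15%): $7650 × 1.15 = $8797.50.
Offense committed while released on bail in another case (+50%): $8797.50 × 1.5 = $13196.25.
$13196.25 is within the $650000 maximum.
$13196.25 is at or above the $4500 minimum.
Rounded to the nearest dollar: $13196.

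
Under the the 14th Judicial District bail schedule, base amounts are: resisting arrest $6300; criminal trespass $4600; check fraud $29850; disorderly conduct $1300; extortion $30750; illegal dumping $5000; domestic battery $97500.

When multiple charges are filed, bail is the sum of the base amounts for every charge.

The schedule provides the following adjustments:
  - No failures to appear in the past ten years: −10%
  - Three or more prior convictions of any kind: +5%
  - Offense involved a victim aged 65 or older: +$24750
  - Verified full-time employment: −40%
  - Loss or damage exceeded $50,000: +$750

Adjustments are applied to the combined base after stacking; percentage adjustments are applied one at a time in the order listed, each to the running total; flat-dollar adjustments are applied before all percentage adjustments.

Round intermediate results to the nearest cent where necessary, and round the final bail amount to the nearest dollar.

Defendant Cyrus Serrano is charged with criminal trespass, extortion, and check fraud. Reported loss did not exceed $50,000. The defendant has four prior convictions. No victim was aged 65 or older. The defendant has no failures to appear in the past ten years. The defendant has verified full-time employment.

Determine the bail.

$36968

Base amounts from the schedule: criminal trespass $4600; extortion $30750; check fraud $29850.
Stacking rule: sum of all bases. $4600 + $30750 + $29850 = $65200.
No failures to appear in the past ten years (−10%): $65200 × 0.9 = $58680.
Three or more prior convictions of any kind (+5%): $58680 × 1.05 = $61614.
Verified full-time employment (−40%): $61614 × 0.6 = $36968.40.
Rounded to the nearest dollar: $36968.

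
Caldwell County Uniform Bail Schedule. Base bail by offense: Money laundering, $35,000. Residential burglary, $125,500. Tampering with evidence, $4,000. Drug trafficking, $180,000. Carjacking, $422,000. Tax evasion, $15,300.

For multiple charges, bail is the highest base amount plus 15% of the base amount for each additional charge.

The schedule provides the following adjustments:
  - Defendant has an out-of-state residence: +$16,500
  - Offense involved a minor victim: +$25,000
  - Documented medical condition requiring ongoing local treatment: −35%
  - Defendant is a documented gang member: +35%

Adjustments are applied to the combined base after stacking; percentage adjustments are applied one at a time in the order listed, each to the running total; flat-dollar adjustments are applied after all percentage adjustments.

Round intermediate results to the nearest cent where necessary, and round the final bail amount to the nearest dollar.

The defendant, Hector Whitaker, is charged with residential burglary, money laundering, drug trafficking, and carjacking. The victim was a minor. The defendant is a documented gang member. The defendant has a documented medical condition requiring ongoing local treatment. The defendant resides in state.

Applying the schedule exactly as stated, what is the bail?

Base amounts from the schedule: residential burglary $125,500; money laundering $35,000; drug trafficking $180,000; carjacking $422,000.
Stacking rule: highest base plus 15% of each additional charge. Highest is carjacking at $422,000. Additional: $125,500 × 15% = $18,825; $35,000 × 15% = $5,250; $180,000 × 15% = $27,000. Combined base = $422,000 + $51,075 = $473,075.
Documented medical condition requiring ongoing local treatment (−35%): $473,075 × 0.65 = $307,498.75.
Defendant is a documented gang member (+35%): $307,498.75 × 1.35 = $415,123.31.
Offense involved a minor victim (+$25,000 flat): $415,123.31 + $25,000 = $440,123.31.
Rounded to the nearest dollar: $440,123.

$440,123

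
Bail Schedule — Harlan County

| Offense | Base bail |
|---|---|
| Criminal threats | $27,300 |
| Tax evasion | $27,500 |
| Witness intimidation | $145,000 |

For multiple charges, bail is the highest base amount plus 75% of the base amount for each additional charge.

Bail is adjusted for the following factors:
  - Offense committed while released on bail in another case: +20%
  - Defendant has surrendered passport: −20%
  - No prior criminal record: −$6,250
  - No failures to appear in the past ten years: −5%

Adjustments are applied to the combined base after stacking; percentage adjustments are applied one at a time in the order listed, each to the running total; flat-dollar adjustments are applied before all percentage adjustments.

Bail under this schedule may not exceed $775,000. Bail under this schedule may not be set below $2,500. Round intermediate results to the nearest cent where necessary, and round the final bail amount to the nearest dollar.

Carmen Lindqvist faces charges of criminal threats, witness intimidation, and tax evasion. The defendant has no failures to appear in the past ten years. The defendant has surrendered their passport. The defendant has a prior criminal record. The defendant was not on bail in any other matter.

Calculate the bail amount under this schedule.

Base amounts from the schedule: criminal threats $27,300; witness intimidation $145,000; tax evasion $27,500.
Stacking rule: highest base plus 75% of each additional charge. Highest is witness intimidation at $145,000. Additional: $27,300 × 75% = $20,475; $27,500 × 75% = $20,625. Combined base = $145,000 + $41,100 = $186,100.
Defendant has surrendered passport (−20%): $186,100 × 0.8 = $148,880.
No failures to appear in the past ten years (−5%): $148,880 × 0.95 = $141,436.
$141,436 is within the $775,000 maximum.
$141,436 is at or above the $2,500 minimum.

$141,436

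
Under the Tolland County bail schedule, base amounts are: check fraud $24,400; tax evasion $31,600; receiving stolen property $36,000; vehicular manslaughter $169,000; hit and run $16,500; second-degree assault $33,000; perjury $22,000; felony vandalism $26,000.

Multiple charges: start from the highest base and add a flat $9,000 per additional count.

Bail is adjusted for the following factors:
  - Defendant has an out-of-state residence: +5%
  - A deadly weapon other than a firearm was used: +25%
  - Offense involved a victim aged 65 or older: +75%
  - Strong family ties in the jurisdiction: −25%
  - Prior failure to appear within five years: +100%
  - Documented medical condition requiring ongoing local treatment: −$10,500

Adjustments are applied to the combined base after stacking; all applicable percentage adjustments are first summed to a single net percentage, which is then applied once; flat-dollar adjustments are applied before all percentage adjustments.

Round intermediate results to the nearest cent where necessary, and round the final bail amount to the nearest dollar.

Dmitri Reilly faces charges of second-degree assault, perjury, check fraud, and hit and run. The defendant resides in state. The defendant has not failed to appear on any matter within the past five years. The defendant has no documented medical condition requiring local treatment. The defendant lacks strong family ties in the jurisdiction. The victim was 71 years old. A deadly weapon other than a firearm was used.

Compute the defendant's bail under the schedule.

$120,000

Base amounts from the schedule: second-degree assault $33,000; perjury $22,000; check fraud $24,400; hit and run $16,500.
Stacking rule: highest base plus $9,000 per additional charge. Highest is second-degree assault at $33,000; 3 additional charges → +$27,000. Combined base = $60,000.
Net percentage adjustment: +25% +75% = +100%. $60,000 × 2 = $120,000.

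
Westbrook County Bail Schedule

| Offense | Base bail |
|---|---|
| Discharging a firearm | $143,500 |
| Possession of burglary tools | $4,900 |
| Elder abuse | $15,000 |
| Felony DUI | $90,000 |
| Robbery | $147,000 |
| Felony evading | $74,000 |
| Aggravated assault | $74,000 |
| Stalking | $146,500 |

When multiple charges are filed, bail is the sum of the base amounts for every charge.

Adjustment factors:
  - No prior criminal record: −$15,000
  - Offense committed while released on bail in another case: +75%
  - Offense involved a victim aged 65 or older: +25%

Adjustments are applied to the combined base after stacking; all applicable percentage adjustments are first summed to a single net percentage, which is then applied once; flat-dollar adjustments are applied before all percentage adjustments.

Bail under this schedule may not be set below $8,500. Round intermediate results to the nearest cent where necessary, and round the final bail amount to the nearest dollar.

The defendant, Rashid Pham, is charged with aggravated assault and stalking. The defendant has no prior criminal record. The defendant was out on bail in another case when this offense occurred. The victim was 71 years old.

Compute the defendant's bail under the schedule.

$411,000

Base amounts from the schedule: aggravated assault $74,000; stalking $146,500.
Stacking rule: sum of all bases. $74,000 + $146,500 = $220,500.
No prior criminal record (−$15,000 flat): $220,500 − $15,000 = $205,500.
Net percentage adjustment: +75% +25% = +100%. $205,500 × 2 = $411,000.
$411,000 is at or above the $8,500 minimum.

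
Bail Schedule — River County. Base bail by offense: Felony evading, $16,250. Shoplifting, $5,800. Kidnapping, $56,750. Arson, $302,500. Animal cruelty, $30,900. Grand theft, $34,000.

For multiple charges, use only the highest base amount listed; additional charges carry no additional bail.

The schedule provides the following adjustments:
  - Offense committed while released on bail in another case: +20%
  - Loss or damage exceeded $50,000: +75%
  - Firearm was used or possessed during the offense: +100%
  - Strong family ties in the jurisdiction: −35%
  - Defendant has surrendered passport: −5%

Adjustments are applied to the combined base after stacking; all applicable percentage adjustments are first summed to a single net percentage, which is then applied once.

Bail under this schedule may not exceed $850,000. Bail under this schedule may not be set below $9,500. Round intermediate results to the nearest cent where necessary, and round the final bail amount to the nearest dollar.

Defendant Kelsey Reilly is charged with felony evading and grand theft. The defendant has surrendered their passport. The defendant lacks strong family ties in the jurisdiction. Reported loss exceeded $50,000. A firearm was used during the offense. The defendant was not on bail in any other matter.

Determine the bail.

Base amounts from the schedule: felony evading $16,250; grand theft $34,000.
Stacking rule: use the highest base only. Highest is grand theft at $34,000. Combined base = $34,000.
Net percentage adjustment: +75% +100% −5% = +170%. $34,000 × 2.7 = $91,800.
$91,800 is within the $850,000 maximum.
$91,800 is at or above the $9,500 minimum.

$91,800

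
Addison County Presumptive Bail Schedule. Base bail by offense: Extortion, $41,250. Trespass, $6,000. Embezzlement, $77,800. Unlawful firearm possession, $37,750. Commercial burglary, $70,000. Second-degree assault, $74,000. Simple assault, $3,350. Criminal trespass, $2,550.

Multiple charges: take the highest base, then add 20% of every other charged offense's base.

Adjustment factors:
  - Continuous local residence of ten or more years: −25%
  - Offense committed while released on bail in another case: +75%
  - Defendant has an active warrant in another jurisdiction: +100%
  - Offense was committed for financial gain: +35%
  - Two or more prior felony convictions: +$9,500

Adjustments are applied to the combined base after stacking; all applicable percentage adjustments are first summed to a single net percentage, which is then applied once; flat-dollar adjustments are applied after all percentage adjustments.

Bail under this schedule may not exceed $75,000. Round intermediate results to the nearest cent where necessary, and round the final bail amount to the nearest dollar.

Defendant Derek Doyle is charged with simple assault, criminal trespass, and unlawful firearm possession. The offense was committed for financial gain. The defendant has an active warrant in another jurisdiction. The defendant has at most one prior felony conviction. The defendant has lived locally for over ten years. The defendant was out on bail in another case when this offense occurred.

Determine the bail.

Base amounts from the schedule: simple assault $3,350; criminal trespass $2,550; unlawful firearm possession $37,750.
Stacking rule: highest base plus 20% of each additional charge. Highest is unlawful firearm possession at $37,750. Additional: $3,350 × 20% = $670; $2,550 × 20% = $510. Combined base = $37,750 + $1,180 = $38,930.
Net percentage adjustment: −25% +75% +100% +35% = +185%. $38,930 × 2.85 = $110,950.50.
Result $110,950.50 exceeds the maximum of $75,000; bail is capped at $75,000.

$75,000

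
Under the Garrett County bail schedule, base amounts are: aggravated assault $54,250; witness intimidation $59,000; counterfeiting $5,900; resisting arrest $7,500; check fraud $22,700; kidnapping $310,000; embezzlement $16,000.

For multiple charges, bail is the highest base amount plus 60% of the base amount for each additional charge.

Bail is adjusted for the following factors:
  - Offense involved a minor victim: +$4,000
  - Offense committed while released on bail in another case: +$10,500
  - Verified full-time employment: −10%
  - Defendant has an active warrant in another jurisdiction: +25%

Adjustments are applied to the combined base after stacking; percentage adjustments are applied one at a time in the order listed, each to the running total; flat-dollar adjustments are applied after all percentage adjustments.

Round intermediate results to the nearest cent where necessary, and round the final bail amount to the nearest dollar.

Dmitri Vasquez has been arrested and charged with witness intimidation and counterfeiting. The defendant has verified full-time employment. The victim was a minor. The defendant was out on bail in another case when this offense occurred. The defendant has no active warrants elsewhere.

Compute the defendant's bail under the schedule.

$70,786

Base amounts from the schedule: witness intimidation $59,000; counterfeiting $5,900.
Stacking rule: highest base plus 60% of each additional charge. Highest is witness intimidation at $59,000. Additional: $5,900 × 60% = $3,540. Combined base = $59,000 + $3,540 = $62,540.
Verified full-time employment (−10%): $62,540 × 0.9 = $56,286.
Offense involved a minor victim (+$4,000 flat): $56,286 + $4,000 = $60,286.
Offense committed while released on bail in another case (+$10,500 flat): $60,286 + $10,500 = $70,786.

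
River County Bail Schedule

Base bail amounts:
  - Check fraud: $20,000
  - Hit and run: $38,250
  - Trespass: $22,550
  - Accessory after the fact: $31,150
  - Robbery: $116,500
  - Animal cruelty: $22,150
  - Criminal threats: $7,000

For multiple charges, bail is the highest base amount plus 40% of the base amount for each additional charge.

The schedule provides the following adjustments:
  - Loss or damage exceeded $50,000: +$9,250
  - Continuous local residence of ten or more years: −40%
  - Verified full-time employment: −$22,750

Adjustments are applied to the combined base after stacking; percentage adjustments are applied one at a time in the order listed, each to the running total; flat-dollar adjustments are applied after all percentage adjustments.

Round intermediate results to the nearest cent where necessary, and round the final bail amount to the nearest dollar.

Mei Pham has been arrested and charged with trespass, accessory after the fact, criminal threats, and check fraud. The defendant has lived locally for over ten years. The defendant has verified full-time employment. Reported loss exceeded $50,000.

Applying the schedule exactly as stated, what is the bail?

$17,082

Base amounts from the schedule: trespass $22,550; accessory after the fact $31,150; criminal threats $7,000; check fraud $20,000.
Stacking rule: highest base plus 40% of each additional charge. Highest is accessory after the fact at $31,150. Additional: $22,550 × 40% = $9,020; $7,000 × 40% = $2,800; $20,000 × 40% = $8,000. Combined base = $31,150 + $19,820 = $50,970.
Continuous local residence of ten or more years (−40%): $50,970 × 0.6 = $30,582.
Loss or damage exceeded $50,000 (+$9,250 flat): $30,582 + $9,250 = $39,832.
Verified full-time employment (−$22,750 flat): $39,832 − $22,750 = $17,082.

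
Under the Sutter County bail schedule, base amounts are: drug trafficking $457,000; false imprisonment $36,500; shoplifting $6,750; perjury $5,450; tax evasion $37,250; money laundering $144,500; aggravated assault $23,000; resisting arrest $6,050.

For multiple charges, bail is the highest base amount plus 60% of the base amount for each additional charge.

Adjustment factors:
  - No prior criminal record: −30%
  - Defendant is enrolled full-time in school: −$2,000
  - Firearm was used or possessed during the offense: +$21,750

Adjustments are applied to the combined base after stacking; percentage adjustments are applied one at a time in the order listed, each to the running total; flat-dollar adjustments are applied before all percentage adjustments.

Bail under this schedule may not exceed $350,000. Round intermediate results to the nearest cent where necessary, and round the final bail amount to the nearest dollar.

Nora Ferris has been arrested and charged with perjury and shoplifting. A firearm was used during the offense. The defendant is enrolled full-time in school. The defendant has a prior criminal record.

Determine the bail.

Base amounts from the schedule: perjury $5,450; shoplifting $6,750.
Stacking rule: highest base plus 60% of each additional charge. Highest is shoplifting at $6,750. Additional: $5,450 × 60% = $3,270. Combined base = $6,750 + $3,270 = $10,020.
Defendant is enrolled full-time in school (−$2,000 flat): $10,020 − $2,000 = $8,020.
Firearm was used or possessed during the offense (+$21,750 flat): $8,020 + $21,750 = $29,770.
$29,770 is within the $350,000 maximum.

$29,770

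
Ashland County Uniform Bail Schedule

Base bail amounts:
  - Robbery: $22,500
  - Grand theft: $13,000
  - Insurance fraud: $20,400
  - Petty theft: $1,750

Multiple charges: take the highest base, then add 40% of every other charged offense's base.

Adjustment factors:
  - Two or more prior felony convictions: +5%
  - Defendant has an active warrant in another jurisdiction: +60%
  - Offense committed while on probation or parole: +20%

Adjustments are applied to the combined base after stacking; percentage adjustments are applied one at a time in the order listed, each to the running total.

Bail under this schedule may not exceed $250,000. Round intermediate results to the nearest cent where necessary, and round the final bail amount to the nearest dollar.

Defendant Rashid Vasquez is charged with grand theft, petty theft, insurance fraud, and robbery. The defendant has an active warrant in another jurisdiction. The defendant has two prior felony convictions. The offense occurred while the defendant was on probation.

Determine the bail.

Base amounts from the schedule: grand theft $13,000; petty theft $1,750; insurance fraud $20,400; robbery $22,500.
Stacking rule: highest base plus 40% of each additional charge. Highest is robbery at $22,500. Additional: $13,000 × 40% = $5,200; $1,750 × 40% = $700; $20,400 × 40% = $8,160. Combined base = $22,500 + $14,060 = $36,560.
Two or more prior felony convictions (+5%): $36,560 × 1.05 = $38,388.
Defendant has an active warrant in another jurisdiction (+60%): $38,388 × 1.6 = $61,420.80.
Offense committed while on probation or parole (+20%): $61,420.80 × 1.2 = $73,704.96.
$73,704.96 is within the $250,000 maximum.
Rounded to the nearest dollar: $73,705.

$73,705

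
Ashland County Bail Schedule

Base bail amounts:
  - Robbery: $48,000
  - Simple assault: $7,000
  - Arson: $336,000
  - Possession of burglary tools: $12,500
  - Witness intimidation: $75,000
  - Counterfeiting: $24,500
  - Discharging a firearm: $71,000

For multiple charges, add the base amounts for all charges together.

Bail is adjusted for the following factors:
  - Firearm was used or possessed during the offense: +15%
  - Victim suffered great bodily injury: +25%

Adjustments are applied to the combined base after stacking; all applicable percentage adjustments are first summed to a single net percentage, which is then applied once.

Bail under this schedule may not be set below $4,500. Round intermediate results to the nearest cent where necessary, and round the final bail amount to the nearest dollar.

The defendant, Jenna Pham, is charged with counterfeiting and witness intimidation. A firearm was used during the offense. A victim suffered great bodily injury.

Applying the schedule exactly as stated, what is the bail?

$139,300

Base amounts from the schedule: counterfeiting $24,500; witness intimidation $75,000.
Stacking rule: sum of all bases. $24,500 + $75,000 = $99,500.
Net percentage adjustment: +15% +25% = +40%. $99,500 × 1.4 = $139,300.
$139,300 is at or above the $4,500 minimum.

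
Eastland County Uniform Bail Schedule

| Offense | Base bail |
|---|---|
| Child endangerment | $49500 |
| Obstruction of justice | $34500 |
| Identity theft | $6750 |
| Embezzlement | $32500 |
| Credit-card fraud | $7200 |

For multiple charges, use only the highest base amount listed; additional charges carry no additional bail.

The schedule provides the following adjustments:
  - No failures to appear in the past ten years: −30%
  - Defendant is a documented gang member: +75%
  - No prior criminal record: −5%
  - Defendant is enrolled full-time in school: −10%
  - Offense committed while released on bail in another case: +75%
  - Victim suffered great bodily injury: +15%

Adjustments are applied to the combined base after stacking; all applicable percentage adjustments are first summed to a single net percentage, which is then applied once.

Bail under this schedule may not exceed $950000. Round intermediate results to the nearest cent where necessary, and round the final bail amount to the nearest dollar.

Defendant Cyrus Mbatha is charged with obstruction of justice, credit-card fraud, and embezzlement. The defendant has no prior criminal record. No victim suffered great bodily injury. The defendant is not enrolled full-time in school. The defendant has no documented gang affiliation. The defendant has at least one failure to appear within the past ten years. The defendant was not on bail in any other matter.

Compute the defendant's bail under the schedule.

$32775

Base amounts from the schedule: obstruction of justice $34500; credit-card fraud $7200; embezzlement $32500.
Stacking rule: use the highest base only. Highest is obstruction of justice at $34500. Combined base = $34500.
No prior criminal record (−5%): $34500 × 0.95 = $32775.
$32775 is within the $950000 maximum.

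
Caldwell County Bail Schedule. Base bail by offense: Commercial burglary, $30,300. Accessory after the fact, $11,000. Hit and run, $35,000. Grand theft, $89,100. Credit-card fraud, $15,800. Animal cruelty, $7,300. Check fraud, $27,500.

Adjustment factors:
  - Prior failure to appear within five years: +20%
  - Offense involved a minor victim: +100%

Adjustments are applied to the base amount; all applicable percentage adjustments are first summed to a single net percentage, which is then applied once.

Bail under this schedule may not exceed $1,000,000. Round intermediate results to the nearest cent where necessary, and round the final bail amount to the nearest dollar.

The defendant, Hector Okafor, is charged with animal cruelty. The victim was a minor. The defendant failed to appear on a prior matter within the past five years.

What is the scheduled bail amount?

$16,060

Base amounts from the schedule: animal cruelty $7,300.
Single charge. Combined base = $7,300.
Net percentage adjustment: +20% +100% = +120%. $7,300 × 2.2 = $16,060.
$16,060 is within the $1,000,000 maximum.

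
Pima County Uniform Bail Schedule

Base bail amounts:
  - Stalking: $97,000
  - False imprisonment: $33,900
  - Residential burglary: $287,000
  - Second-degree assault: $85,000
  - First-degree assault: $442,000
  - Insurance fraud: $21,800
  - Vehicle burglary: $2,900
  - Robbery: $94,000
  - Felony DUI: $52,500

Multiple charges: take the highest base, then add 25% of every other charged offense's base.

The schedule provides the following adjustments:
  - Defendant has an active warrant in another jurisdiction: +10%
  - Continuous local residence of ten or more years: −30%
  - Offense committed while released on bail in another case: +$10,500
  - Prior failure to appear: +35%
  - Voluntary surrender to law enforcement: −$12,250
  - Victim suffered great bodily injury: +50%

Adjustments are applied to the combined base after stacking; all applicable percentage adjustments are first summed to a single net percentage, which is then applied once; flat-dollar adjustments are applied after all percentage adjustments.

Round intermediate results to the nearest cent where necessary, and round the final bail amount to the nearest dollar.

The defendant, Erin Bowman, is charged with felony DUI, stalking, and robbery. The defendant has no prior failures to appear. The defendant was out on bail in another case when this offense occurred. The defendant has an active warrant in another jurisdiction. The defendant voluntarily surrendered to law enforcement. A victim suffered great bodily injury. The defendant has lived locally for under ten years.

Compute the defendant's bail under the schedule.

$212,050

Base amounts from the schedule: felony DUI $52,500; stalking $97,000; robbery $94,000.
Stacking rule: highest base plus 25% of each additional charge. Highest is stalking at $97,000. Additional: $52,500 × 25% = $13,125; $94,000 × 25% = $23,500. Combined base = $97,000 + $36,625 = $133,625.
Net percentage adjustment: +10% +50% = +60%. $133,625 × 1.6 = $213,800.
Offense committed while released on bail in another case (+$10,500 flat): $213,800 + $10,500 = $224,300.
Voluntary surrender to law enforcement (−$12,250 flat): $224,300 − $12,250 = $212,050.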